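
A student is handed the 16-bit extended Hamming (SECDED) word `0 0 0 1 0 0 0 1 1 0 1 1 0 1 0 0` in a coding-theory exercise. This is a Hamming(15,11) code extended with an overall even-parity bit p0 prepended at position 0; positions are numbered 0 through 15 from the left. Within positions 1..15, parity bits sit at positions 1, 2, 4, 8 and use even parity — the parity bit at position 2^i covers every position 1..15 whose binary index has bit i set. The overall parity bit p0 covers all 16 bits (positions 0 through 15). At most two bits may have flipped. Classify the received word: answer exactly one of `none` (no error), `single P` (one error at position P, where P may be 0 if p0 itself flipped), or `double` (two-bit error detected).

s1: b1⊕b3⊕b5⊕b7⊕b9⊕b11⊕b13⊕b15 = 0⊕1⊕0⊕1⊕0⊕1⊕1⊕0 = 0
s2: b2⊕b3⊕b6⊕b7⊕b10⊕b11⊕b14⊕b15 = 0⊕1⊕0⊕1⊕1⊕1⊕0⊕0 = 0
s4: b4⊕b5⊕b6⊕b7⊕b12⊕b13⊕b14⊕b15 = 0⊕0⊕0⊕1⊕0⊕1⊕0⊕0 = 0
s8: b8⊕b9⊕b10⊕b11⊕b12⊕b13⊕b14⊕b15 = 1⊕0⊕1⊕1⊕0⊕1⊕0⊕0 = 0
Syndrome (s8...s1) = 0000 → position 0 (no error).
Overall parity (XOR of all 16 bits, including p0): 0⊕0⊕0⊕1⊕0⊕0⊕0⊕1⊕1⊕0⊕1⊕1⊕0⊕1⊕0⊕0 = 0
Overall=0, syndrome position=0 → no error.

none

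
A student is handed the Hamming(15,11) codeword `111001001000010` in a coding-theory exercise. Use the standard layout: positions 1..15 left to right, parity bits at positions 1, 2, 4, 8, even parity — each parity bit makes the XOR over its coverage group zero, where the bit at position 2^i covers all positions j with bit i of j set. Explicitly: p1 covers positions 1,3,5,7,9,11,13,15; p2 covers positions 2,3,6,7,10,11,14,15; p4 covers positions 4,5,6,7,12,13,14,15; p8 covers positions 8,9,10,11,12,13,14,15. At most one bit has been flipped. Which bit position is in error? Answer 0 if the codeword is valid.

1

s1: b1⊕b3⊕b5⊕b7⊕b9⊕b11⊕b13⊕b15 = 1⊕1⊕0⊕0⊕1⊕0⊕0⊕0 = 1
s2: b2⊕b3⊕b6⊕b7⊕b10⊕b11⊕b14⊕b15 = 1⊕1⊕1⊕0⊕0⊕0⊕1⊕0 = 0
s4: b4⊕b5⊕b6⊕b7⊕b12⊕b13⊕b14⊕b15 = 0⊕0⊕1⊕0⊕0⊕0⊕1⊕0 = 0
s8: b8⊕b9⊕b10⊕b11⊕b12⊕b13⊕b14⊕b15 = 0⊕1⊕0⊕0⊕0⊕0⊕1⊕0 = 0
Syndrome (s8...s1) = 0001 → position 1.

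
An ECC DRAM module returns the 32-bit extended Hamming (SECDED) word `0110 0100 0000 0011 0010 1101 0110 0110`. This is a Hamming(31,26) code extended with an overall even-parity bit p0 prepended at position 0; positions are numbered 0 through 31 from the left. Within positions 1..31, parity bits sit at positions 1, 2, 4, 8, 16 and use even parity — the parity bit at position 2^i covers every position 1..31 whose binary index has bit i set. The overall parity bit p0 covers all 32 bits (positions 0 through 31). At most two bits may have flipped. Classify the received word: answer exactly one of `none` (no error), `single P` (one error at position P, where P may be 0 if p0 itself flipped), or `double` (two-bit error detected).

s1: b1⊕b3⊕b5⊕b7⊕b9⊕b11⊕b13⊕b15⊕b17⊕b19⊕b21⊕b23⊕b25⊕b27⊕b29⊕b31 = 1⊕0⊕1⊕0⊕0⊕0⊕0⊕1⊕0⊕0⊕1⊕1⊕1⊕0⊕1⊕0 = 1
s2: b2⊕b3⊕b6⊕b7⊕b10⊕b11⊕b14⊕b15⊕b18⊕b19⊕b22⊕b23⊕b26⊕b27⊕b30⊕b31 = 1⊕0⊕0⊕0⊕0⊕0⊕1⊕1⊕1⊕0⊕0⊕1⊕1⊕0⊕1⊕0 = 1
s4: b4⊕b5⊕b6⊕b7⊕b12⊕b13⊕b14⊕b15⊕b20⊕b21⊕b22⊕b23⊕b28⊕b29⊕b30⊕b31 = 0⊕1⊕0⊕0⊕0⊕0⊕1⊕1⊕1⊕1⊕0⊕1⊕0⊕1⊕1⊕0 = 0
s8: b8⊕b9⊕b10⊕b11⊕b12⊕b13⊕b14⊕b15⊕b24⊕b25⊕b26⊕b27⊕b28⊕b29⊕b30⊕b31 = 0⊕0⊕0⊕0⊕0⊕0⊕1⊕1⊕0⊕1⊕1⊕0⊕0⊕1⊕1⊕0 = 0
s16: b16⊕b17⊕b18⊕b19⊕b20⊕b21⊕b22⊕b23⊕b24⊕b25⊕b26⊕b27⊕b28⊕b29⊕b30⊕b31 = 0⊕0⊕1⊕0⊕1⊕1⊕0⊕1⊕0⊕1⊕1⊕0⊕0⊕1⊕1⊕0 = 0
Syndrome (s16...s1) = 00011 → position 3.
Overall parity (XOR of all 32 bits, including p0): 0⊕1⊕1⊕0⊕0⊕1⊕0⊕0⊕0⊕0⊕0⊕0⊕0⊕0⊕1⊕1⊕0⊕0⊕1⊕0⊕1⊕1⊕0⊕1⊕0⊕1⊕1⊕0⊕0⊕1⊕1⊕0 = 1
Overall=1, syndrome position=3 → single-bit error at position 3.

single 3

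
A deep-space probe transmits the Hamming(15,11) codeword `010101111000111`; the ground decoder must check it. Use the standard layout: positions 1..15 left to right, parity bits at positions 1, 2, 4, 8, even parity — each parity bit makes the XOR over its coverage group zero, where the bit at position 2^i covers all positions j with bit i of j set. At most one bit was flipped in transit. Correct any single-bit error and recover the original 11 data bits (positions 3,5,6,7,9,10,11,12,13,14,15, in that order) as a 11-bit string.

s1: b1⊕b3⊕b5⊕b7⊕b9⊕b11⊕b13⊕b15 = 0⊕0⊕0⊕1⊕1⊕0⊕1⊕1 = 0
s2: b2⊕b3⊕b6⊕b7⊕b10⊕b11⊕b14⊕b15 = 1⊕0⊕1⊕1⊕0⊕0⊕1⊕1 = 1
s4: b4⊕b5⊕b6⊕b7⊕b12⊕b13⊕b14⊕b15 = 1⊕0⊕1⊕1⊕0⊕1⊕1⊕1 = 0
s8: b8⊕b9⊕b10⊕b11⊕b12⊕b13⊕b14⊕b15 = 1⊕1⊕0⊕0⊕0⊕1⊕1⊕1 = 1
Syndrome (s8...s1) = 1010 → position 10.
Flip bit 10: corrected codeword = 010101111100111
Data bits at positions 3,5,6,7,9,10,11,12,13,14,15: 00111100111

00111100111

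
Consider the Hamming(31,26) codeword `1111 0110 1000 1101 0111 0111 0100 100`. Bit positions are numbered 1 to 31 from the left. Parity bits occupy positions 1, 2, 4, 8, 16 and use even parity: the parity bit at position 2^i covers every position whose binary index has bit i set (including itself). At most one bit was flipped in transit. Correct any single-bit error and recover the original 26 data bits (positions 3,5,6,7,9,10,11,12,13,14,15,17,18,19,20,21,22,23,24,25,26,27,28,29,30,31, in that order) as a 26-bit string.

s1: b1⊕b3⊕b5⊕b7⊕b9⊕b11⊕b13⊕b15⊕b17⊕b19⊕b21⊕b23⊕b25⊕b27⊕b29⊕b31 = 1⊕1⊕0⊕1⊕1⊕0⊕1⊕0⊕0⊕1⊕0⊕1⊕0⊕0⊕1⊕0 = 0
s2: b2⊕b3⊕b6⊕b7⊕b10⊕b11⊕b14⊕b15⊕b18⊕b19⊕b22⊕b23⊕b26⊕b27⊕b30⊕b31 = 1⊕1⊕1⊕1⊕0⊕0⊕1⊕0⊕1⊕1⊕1⊕1⊕1⊕0⊕0⊕0 = 0
s4: b4⊕b5⊕b6⊕b7⊕b12⊕b13⊕b14⊕b15⊕b20⊕b21⊕b22⊕b23⊕b28⊕b29⊕b30⊕b31 = 1⊕0⊕1⊕1⊕0⊕1⊕1⊕0⊕1⊕0⊕1⊕1⊕0⊕1⊕0⊕0 = 1
s8: b8⊕b9⊕b10⊕b11⊕b12⊕b13⊕b14⊕b15⊕b24⊕b25⊕b26⊕b27⊕b28⊕b29⊕b30⊕b31 = 0⊕1⊕0⊕0⊕0⊕1⊕1⊕0⊕1⊕0⊕1⊕0⊕0⊕1⊕0⊕0 = 0
s16: b16⊕b17⊕b18⊕b19⊕b20⊕b21⊕b22⊕b23⊕b24⊕b25⊕b26⊕b27⊕b28⊕b29⊕b30⊕b31 = 1⊕0⊕1⊕1⊕1⊕0⊕1⊕1⊕1⊕0⊕1⊕0⊕0⊕1⊕0⊕0 = 1
Syndrome (s16...s1) = 10100 → position 20.
Flip bit 20: corrected codeword = 1111011010001101011001110100100
Data bits at positions 3,5,6,7,9,10,11,12,13,14,15,17,18,19,20,21,22,23,24,25,26,27,28,29,30,31: 10111000110011001110100100

10111000110011001110100100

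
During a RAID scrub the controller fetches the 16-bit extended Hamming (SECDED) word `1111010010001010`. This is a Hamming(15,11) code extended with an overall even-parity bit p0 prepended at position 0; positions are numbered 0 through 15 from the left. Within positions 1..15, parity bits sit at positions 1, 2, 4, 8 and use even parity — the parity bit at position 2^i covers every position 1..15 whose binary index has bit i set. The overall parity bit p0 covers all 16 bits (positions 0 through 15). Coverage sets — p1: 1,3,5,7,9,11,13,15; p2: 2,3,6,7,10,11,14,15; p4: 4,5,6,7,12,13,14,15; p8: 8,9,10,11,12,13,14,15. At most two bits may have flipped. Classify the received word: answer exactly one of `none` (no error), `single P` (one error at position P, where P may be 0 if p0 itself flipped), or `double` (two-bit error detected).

s1: b1⊕b3⊕b5⊕b7⊕b9⊕b11⊕b13⊕b15 = 1⊕1⊕1⊕0⊕0⊕0⊕0⊕0 = 1
s2: b2⊕b3⊕b6⊕b7⊕b10⊕b11⊕b14⊕b15 = 1⊕1⊕0⊕0⊕0⊕0⊕1⊕0 = 1
s4: b4⊕b5⊕b6⊕b7⊕b12⊕b13⊕b14⊕b15 = 0⊕1⊕0⊕0⊕1⊕0⊕1⊕0 = 1
s8: b8⊕b9⊕b10⊕b11⊕b12⊕b13⊕b14⊕b15 = 1⊕0⊕0⊕0⊕1⊕0⊕1⊕0 = 1
Syndrome (s8...s1) = 1111 → position 15.
Overall parity (XOR of all 16 bits, including p0): 1⊕1⊕1⊕1⊕0⊕1⊕0⊕0⊕1⊕0⊕0⊕0⊕1⊕0⊕1⊕0 = 0
Overall=0, syndrome position=15 → double-bit error detected (uncorrectable).

double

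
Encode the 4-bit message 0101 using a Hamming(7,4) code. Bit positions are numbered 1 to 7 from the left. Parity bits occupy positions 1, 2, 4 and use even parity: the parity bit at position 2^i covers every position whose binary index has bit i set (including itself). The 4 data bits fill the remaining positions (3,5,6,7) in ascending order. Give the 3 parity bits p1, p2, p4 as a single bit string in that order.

Place data bits at non-power-of-two positions: b3=0, b5=1, b6=0, b7=1.
p1 = XOR of data positions {3,5,7} = 0⊕1⊕1 = 0
p2 = XOR of data positions {3,6,7} = 0⊕0⊕1 = 1
p4 = XOR of data positions {5,6,7} = 1⊕0⊕1 = 0
Parity bits p1,p2,p4 = 010

010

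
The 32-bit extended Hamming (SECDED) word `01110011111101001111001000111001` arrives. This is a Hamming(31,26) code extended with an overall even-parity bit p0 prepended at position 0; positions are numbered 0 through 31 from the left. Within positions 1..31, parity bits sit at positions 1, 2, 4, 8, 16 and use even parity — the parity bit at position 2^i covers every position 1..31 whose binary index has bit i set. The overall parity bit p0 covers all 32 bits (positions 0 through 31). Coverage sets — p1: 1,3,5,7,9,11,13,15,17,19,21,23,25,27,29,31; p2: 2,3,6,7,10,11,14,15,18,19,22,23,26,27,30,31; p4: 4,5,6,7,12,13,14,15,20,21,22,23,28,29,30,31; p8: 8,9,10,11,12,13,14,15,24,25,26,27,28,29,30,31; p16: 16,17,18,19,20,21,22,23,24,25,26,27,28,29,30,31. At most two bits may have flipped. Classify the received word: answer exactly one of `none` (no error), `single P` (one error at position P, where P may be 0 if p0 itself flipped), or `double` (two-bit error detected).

s1: b1⊕b3⊕b5⊕b7⊕b9⊕b11⊕b13⊕b15⊕b17⊕b19⊕b21⊕b23⊕b25⊕b27⊕b29⊕b31 = 1⊕1⊕0⊕1⊕1⊕1⊕1⊕0⊕1⊕1⊕0⊕0⊕0⊕1⊕0⊕1 = 0
s2: b2⊕b3⊕b6⊕b7⊕b10⊕b11⊕b14⊕b15⊕b18⊕b19⊕b22⊕b23⊕b26⊕b27⊕b30⊕b31 = 1⊕1⊕1⊕1⊕1⊕1⊕0⊕0⊕1⊕1⊕1⊕0⊕1⊕1⊕0⊕1 = 0
s4: b4⊕b5⊕b6⊕b7⊕b12⊕b13⊕b14⊕b15⊕b20⊕b21⊕b22⊕b23⊕b28⊕b29⊕b30⊕b31 = 0⊕0⊕1⊕1⊕0⊕1⊕0⊕0⊕0⊕0⊕1⊕0⊕1⊕0⊕0⊕1 = 0
s8: b8⊕b9⊕b10⊕b11⊕b12⊕b13⊕b14⊕b15⊕b24⊕b25⊕b26⊕b27⊕b28⊕b29⊕b30⊕b31 = 1⊕1⊕1⊕1⊕0⊕1⊕0⊕0⊕0⊕0⊕1⊕1⊕1⊕0⊕0⊕1 = 1
s16: b16⊕b17⊕b18⊕b19⊕b20⊕b21⊕b22⊕b23⊕b24⊕b25⊕b26⊕b27⊕b28⊕b29⊕b30⊕b31 = 1⊕1⊕1⊕1⊕0⊕0⊕1⊕0⊕0⊕0⊕1⊕1⊕1⊕0⊕0⊕1 = 1
Syndrome (s16...s1) = 11000 → position 24.
Overall parity (XOR of all 32 bits, including p0): 0⊕1⊕1⊕1⊕0⊕0⊕1⊕1⊕1⊕1⊕1⊕1⊕0⊕1⊕0⊕0⊕1⊕1⊕1⊕1⊕0⊕0⊕1⊕0⊕0⊕0⊕1⊕1⊕1⊕0⊕0⊕1 = 1
Overall=1, syndrome position=24 → single-bit error at position 24.

single 24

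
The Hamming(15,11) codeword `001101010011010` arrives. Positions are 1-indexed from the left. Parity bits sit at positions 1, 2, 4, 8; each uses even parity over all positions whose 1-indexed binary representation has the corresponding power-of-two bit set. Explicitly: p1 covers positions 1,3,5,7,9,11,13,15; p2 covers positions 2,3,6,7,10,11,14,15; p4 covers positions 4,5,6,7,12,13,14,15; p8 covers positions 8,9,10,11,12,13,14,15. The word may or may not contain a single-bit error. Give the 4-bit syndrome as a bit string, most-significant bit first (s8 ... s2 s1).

s1: b1⊕b3⊕b5⊕b7⊕b9⊕b11⊕b13⊕b15 = 0⊕1⊕0⊕0⊕0⊕1⊕0⊕0 = 0
s2: b2⊕b3⊕b6⊕b7⊕b10⊕b11⊕b14⊕b15 = 0⊕1⊕1⊕0⊕0⊕1⊕1⊕0 = 0
s4: b4⊕b5⊕b6⊕b7⊕b12⊕b13⊕b14⊕b15 = 1⊕0⊕1⊕0⊕1⊕0⊕1⊕0 = 0
s8: b8⊕b9⊕b10⊕b11⊕b12⊕b13⊕b14⊕b15 = 1⊕0⊕0⊕1⊕1⊕0⊕1⊕0 = 0
Syndrome (s8...s1) = 0000 → position 0 (no error).

0000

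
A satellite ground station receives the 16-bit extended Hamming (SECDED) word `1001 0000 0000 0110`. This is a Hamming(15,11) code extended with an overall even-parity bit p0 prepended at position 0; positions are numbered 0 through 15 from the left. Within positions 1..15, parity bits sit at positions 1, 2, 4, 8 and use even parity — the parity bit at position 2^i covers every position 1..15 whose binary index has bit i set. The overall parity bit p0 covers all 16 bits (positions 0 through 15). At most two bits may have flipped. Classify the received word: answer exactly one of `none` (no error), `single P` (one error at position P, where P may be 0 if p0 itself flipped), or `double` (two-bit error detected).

none

s1: b1⊕b3⊕b5⊕b7⊕b9⊕b11⊕b13⊕b15 = 0⊕1⊕0⊕0⊕0⊕0⊕1⊕0 = 0
s2: b2⊕b3⊕b6⊕b7⊕b10⊕b11⊕b14⊕b15 = 0⊕1⊕0⊕0⊕0⊕0⊕1⊕0 = 0
s4: b4⊕b5⊕b6⊕b7⊕b12⊕b13⊕b14⊕b15 = 0⊕0⊕0⊕0⊕0⊕1⊕1⊕0 = 0
s8: b8⊕b9⊕b10⊕b11⊕b12⊕b13⊕b14⊕b15 = 0⊕0⊕0⊕0⊕0⊕1⊕1⊕0 = 0
Syndrome (s8...s1) = 0000 → position 0 (no error).
Overall parity (XOR of all 16 bits, including p0): 1⊕0⊕0⊕1⊕0⊕0⊕0⊕0⊕0⊕0⊕0⊕0⊕0⊕1⊕1⊕0 = 0
Overall=0, syndrome position=0 → no error.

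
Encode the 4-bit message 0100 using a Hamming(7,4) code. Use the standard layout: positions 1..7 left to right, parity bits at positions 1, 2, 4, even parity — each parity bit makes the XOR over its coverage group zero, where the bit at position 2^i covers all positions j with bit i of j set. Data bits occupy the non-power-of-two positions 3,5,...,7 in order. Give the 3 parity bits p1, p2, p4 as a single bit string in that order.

101

Place data bits at non-power-of-two positions: b3=0, b5=1, b6=0, b7=0.
p1 = XOR of data positions {3,5,7} = 0⊕1⊕0 = 1
p2 = XOR of data positions {3,6,7} = 0⊕0⊕0 = 0
p4 = XOR of data positions {5,6,7} = 1⊕0⊕0 = 1
Parity bits p1,p2,p4 = 101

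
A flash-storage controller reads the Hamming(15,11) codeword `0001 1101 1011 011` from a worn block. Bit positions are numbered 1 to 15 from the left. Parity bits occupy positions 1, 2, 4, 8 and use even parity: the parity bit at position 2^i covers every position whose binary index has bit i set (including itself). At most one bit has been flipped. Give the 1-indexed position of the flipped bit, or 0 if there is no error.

0

s1: b1⊕b3⊕b5⊕b7⊕b9⊕b11⊕b13⊕b15 = 0⊕0⊕1⊕0⊕1⊕1⊕0⊕1 = 0
s2: b2⊕b3⊕b6⊕b7⊕b10⊕b11⊕b14⊕b15 = 0⊕0⊕1⊕0⊕0⊕1⊕1⊕1 = 0
s4: b4⊕b5⊕b6⊕b7⊕b12⊕b13⊕b14⊕b15 = 1⊕1⊕1⊕0⊕1⊕0⊕1⊕1 = 0
s8: b8⊕b9⊕b10⊕b11⊕b12⊕b13⊕b14⊕b15 = 1⊕1⊕0⊕1⊕1⊕0⊕1⊕1 = 0
Syndrome (s8...s1) = 0000 → position 0 (no error).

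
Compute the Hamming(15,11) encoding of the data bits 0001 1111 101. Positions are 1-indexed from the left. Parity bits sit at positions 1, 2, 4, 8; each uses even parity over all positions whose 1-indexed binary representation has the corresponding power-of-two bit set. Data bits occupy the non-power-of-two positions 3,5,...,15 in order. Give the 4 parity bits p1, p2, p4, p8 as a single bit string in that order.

Place data bits at non-power-of-two positions: b3=0, b5=0, b6=0, b7=1, b9=1, b10=1, b11=1, b12=1, b13=1, b14=0, b15=1.
p1 = XOR of data positions {3,5,7,9,11,13,15} = 0⊕0⊕1⊕1⊕1⊕1⊕1 = 1
p2 = XOR of data positions {3,6,7,10,11,14,15} = 0⊕0⊕1⊕1⊕1⊕0⊕1 = 0
p4 = XOR of data positions {5,6,7,12,13,14,15} = 0⊕0⊕1⊕1⊕1⊕0⊕1 = 0
p8 = XOR of data positions {9,10,11,12,13,14,15} = 1⊕1⊕1⊕1⊕1⊕0⊕1 = 0
Parity bits p1,p2,p4,p8 = 1000

1000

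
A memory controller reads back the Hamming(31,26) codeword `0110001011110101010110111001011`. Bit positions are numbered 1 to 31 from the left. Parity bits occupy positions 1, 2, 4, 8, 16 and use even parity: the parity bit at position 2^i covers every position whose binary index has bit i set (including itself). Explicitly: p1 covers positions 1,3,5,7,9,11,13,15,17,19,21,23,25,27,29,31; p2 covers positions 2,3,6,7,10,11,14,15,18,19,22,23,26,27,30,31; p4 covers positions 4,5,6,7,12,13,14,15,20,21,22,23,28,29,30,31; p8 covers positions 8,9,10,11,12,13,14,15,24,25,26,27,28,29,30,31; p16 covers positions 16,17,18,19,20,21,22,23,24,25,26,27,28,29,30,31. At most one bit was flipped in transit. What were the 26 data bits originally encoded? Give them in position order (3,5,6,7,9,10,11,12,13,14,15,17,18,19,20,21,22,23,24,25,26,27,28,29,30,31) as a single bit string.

10011111010010110111001011

s1: b1⊕b3⊕b5⊕b7⊕b9⊕b11⊕b13⊕b15⊕b17⊕b19⊕b21⊕b23⊕b25⊕b27⊕b29⊕b31 = 0⊕1⊕0⊕1⊕1⊕1⊕0⊕0⊕0⊕0⊕1⊕1⊕1⊕0⊕0⊕1 = 0
s2: b2⊕b3⊕b6⊕b7⊕b10⊕b11⊕b14⊕b15⊕b18⊕b19⊕b22⊕b23⊕b26⊕b27⊕b30⊕b31 = 1⊕1⊕0⊕1⊕1⊕1⊕1⊕0⊕1⊕0⊕0⊕1⊕0⊕0⊕1⊕1 = 0
s4: b4⊕b5⊕b6⊕b7⊕b12⊕b13⊕b14⊕b15⊕b20⊕b21⊕b22⊕b23⊕b28⊕b29⊕b30⊕b31 = 0⊕0⊕0⊕1⊕1⊕0⊕1⊕0⊕1⊕1⊕0⊕1⊕1⊕0⊕1⊕1 = 1
s8: b8⊕b9⊕b10⊕b11⊕b12⊕b13⊕b14⊕b15⊕b24⊕b25⊕b26⊕b27⊕b28⊕b29⊕b30⊕b31 = 0⊕1⊕1⊕1⊕1⊕0⊕1⊕0⊕1⊕1⊕0⊕0⊕1⊕0⊕1⊕1 = 0
s16: b16⊕b17⊕b18⊕b19⊕b20⊕b21⊕b22⊕b23⊕b24⊕b25⊕b26⊕b27⊕b28⊕b29⊕b30⊕b31 = 1⊕0⊕1⊕0⊕1⊕1⊕0⊕1⊕1⊕1⊕0⊕0⊕1⊕0⊕1⊕1 = 0
Syndrome (s16...s1) = 00100 → position 4.
Flip bit 4: corrected codeword = 0111001011110101010110111001011
Data bits at positions 3,5,6,7,9,10,11,12,13,14,15,17,18,19,20,21,22,23,24,25,26,27,28,29,30,31: 10011111010010110111001011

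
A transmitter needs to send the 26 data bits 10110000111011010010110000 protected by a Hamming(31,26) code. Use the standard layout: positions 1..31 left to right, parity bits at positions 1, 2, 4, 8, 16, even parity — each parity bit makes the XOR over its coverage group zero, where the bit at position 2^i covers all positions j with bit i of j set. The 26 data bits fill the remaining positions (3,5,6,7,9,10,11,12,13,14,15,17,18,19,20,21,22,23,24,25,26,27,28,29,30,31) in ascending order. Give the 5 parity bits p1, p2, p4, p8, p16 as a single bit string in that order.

11000

Place data bits at non-power-of-two positions: b3=1, b5=0, b6=1, b7=1, b9=0, b10=0, b11=0, b12=0, b13=1, b14=1, b15=1, b17=0, b18=1, b19=1, b20=0, b21=1, b22=0, b23=0, b24=1, b25=0, b26=1, b27=1, b28=0, b29=0, b30=0, b31=0.
p1 = XOR of data positions {3,5,7,9,11,13,15,17,19,21,23,25,27,29,31} = 1⊕0⊕1⊕0⊕0⊕1⊕1⊕0⊕1⊕1⊕0⊕0⊕1⊕0⊕0 = 1
p2 = XOR of data positions {3,6,7,10,11,14,15,18,19,22,23,26,27,30,31} = 1⊕1⊕1⊕0⊕0⊕1⊕1⊕1⊕1⊕0⊕0⊕1⊕1⊕0⊕0 = 1
p4 = XOR of data positions {5,6,7,12,13,14,15,20,21,22,23,28,29,30,31} = 0⊕1⊕1⊕0⊕1⊕1⊕1⊕0⊕1⊕0⊕0⊕0⊕0⊕0⊕0 = 0
p8 = XOR of data positions {9,10,11,12,13,14,15,24,25,26,27,28,29,30,31} = 0⊕0⊕0⊕0⊕1⊕1⊕1⊕1⊕0⊕1⊕1⊕0⊕0⊕0⊕0 = 0
p16 = XOR of data positions {17,18,19,20,21,22,23,24,25,26,27,28,29,30,31} = 0⊕1⊕1⊕0⊕1⊕0⊕0⊕1⊕0⊕1⊕1⊕0⊕0⊕0⊕0 = 0
Parity bits p1,p2,p4,p8,p16 = 11000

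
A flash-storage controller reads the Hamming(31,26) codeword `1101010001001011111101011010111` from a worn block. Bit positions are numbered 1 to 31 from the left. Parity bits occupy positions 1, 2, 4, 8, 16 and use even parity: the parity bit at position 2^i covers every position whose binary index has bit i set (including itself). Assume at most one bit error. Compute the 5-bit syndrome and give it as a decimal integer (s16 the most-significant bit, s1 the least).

s1: b1⊕b3⊕b5⊕b7⊕b9⊕b11⊕b13⊕b15⊕b17⊕b19⊕b21⊕b23⊕b25⊕b27⊕b29⊕b31 = 1⊕0⊕0⊕0⊕0⊕0⊕1⊕1⊕1⊕1⊕0⊕0⊕1⊕1⊕1⊕1 = 1
s2: b2⊕b3⊕b6⊕b7⊕b10⊕b11⊕b14⊕b15⊕b18⊕b19⊕b22⊕b23⊕b26⊕b27⊕b30⊕b31 = 1⊕0⊕1⊕0⊕1⊕0⊕0⊕1⊕1⊕1⊕1⊕0⊕0⊕1⊕1⊕1 = 0
s4: b4⊕b5⊕b6⊕b7⊕b12⊕b13⊕b14⊕b15⊕b20⊕b21⊕b22⊕b23⊕b28⊕b29⊕b30⊕b31 = 1⊕0⊕1⊕0⊕0⊕1⊕0⊕1⊕1⊕0⊕1⊕0⊕0⊕1⊕1⊕1 = 1
s8: b8⊕b9⊕b10⊕b11⊕b12⊕b13⊕b14⊕b15⊕b24⊕b25⊕b26⊕b27⊕b28⊕b29⊕b30⊕b31 = 0⊕0⊕1⊕0⊕0⊕1⊕0⊕1⊕1⊕1⊕0⊕1⊕0⊕1⊕1⊕1 = 1
s16: b16⊕b17⊕b18⊕b19⊕b20⊕b21⊕b22⊕b23⊕b24⊕b25⊕b26⊕b27⊕b28⊕b29⊕b30⊕b31 = 1⊕1⊕1⊕1⊕1⊕0⊕1⊕0⊕1⊕1⊕0⊕1⊕0⊕1⊕1⊕1 = 0
Syndrome (s16...s1) = 01101 → position 13.

13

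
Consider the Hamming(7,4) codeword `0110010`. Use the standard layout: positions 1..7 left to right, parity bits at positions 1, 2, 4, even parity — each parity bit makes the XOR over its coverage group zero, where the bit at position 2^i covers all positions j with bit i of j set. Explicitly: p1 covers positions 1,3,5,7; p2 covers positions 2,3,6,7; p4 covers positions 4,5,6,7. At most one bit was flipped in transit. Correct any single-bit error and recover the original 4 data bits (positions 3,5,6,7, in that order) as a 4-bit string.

1011

s1: b1⊕b3⊕b5⊕b7 = 0⊕1⊕0⊕0 = 1
s2: b2⊕b3⊕b6⊕b7 = 1⊕1⊕1⊕0 = 1
s4: b4⊕b5⊕b6⊕b7 = 0⊕0⊕1⊕0 = 1
Syndrome (s4...s1) = 111 → position 7.
Flip bit 7: corrected codeword = 0110011
Data bits at positions 3,5,6,7: 1011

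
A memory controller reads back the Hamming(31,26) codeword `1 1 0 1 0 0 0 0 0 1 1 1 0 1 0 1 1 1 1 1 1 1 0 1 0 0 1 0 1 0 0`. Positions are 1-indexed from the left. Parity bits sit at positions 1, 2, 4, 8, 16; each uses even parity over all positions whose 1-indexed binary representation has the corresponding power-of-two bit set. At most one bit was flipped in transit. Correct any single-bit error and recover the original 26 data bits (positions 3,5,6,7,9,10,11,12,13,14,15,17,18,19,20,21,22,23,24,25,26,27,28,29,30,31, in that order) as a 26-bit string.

00000111110111111010010100

s1: b1⊕b3⊕b5⊕b7⊕b9⊕b11⊕b13⊕b15⊕b17⊕b19⊕b21⊕b23⊕b25⊕b27⊕b29⊕b31 = 1⊕0⊕0⊕0⊕0⊕1⊕0⊕0⊕1⊕1⊕1⊕0⊕0⊕1⊕1⊕0 = 1
s2: b2⊕b3⊕b6⊕b7⊕b10⊕b11⊕b14⊕b15⊕b18⊕b19⊕b22⊕b23⊕b26⊕b27⊕b30⊕b31 = 1⊕0⊕0⊕0⊕1⊕1⊕1⊕0⊕1⊕1⊕1⊕0⊕0⊕1⊕0⊕0 = 0
s4: b4⊕b5⊕b6⊕b7⊕b12⊕b13⊕b14⊕b15⊕b20⊕b21⊕b22⊕b23⊕b28⊕b29⊕b30⊕b31 = 1⊕0⊕0⊕0⊕1⊕0⊕1⊕0⊕1⊕1⊕1⊕0⊕0⊕1⊕0⊕0 = 1
s8: b8⊕b9⊕b10⊕b11⊕b12⊕b13⊕b14⊕b15⊕b24⊕b25⊕b26⊕b27⊕b28⊕b29⊕b30⊕b31 = 0⊕0⊕1⊕1⊕1⊕0⊕1⊕0⊕1⊕0⊕0⊕1⊕0⊕1⊕0⊕0 = 1
s16: b16⊕b17⊕b18⊕b19⊕b20⊕b21⊕b22⊕b23⊕b24⊕b25⊕b26⊕b27⊕b28⊕b29⊕b30⊕b31 = 1⊕1⊕1⊕1⊕1⊕1⊕1⊕0⊕1⊕0⊕0⊕1⊕0⊕1⊕0⊕0 = 0
Syndrome (s16...s1) = 01101 → position 13.
Flip bit 13: corrected codeword = 1101000001111101111111010010100
Data bits at positions 3,5,6,7,9,10,11,12,13,14,15,17,18,19,20,21,22,23,24,25,26,27,28,29,30,31: 00000111110111111010010100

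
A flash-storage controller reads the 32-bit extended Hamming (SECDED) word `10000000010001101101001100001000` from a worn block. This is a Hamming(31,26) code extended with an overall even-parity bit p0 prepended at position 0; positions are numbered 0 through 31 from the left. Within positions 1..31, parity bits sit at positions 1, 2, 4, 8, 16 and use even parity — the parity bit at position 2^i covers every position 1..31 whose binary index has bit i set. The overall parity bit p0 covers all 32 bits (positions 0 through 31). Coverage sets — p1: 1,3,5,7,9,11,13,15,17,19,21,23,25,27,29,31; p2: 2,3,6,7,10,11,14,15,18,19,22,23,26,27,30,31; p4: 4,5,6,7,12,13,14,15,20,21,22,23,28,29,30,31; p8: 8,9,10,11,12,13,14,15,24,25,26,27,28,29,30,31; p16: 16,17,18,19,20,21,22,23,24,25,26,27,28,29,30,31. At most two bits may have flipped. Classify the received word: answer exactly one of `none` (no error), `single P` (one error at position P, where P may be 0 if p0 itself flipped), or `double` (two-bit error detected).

double

s1: b1⊕b3⊕b5⊕b7⊕b9⊕b11⊕b13⊕b15⊕b17⊕b19⊕b21⊕b23⊕b25⊕b27⊕b29⊕b31 = 0⊕0⊕0⊕0⊕1⊕0⊕1⊕0⊕1⊕1⊕0⊕1⊕0⊕0⊕0⊕0 = 1
s2: b2⊕b3⊕b6⊕b7⊕b10⊕b11⊕b14⊕b15⊕b18⊕b19⊕b22⊕b23⊕b26⊕b27⊕b30⊕b31 = 0⊕0⊕0⊕0⊕0⊕0⊕1⊕0⊕0⊕1⊕1⊕1⊕0⊕0⊕0⊕0 = 0
s4: b4⊕b5⊕b6⊕b7⊕b12⊕b13⊕b14⊕b15⊕b20⊕b21⊕b22⊕b23⊕b28⊕b29⊕b30⊕b31 = 0⊕0⊕0⊕0⊕0⊕1⊕1⊕0⊕0⊕0⊕1⊕1⊕1⊕0⊕0⊕0 = 1
s8: b8⊕b9⊕b10⊕b11⊕b12⊕b13⊕b14⊕b15⊕b24⊕b25⊕b26⊕b27⊕b28⊕b29⊕b30⊕b31 = 0⊕1⊕0⊕0⊕0⊕1⊕1⊕0⊕0⊕0⊕0⊕0⊕1⊕0⊕0⊕0 = 0
s16: b16⊕b17⊕b18⊕b19⊕b20⊕b21⊕b22⊕b23⊕b24⊕b25⊕b26⊕b27⊕b28⊕b29⊕b30⊕b31 = 1⊕1⊕0⊕1⊕0⊕0⊕1⊕1⊕0⊕0⊕0⊕0⊕1⊕0⊕0⊕0 = 0
Syndrome (s16...s1) = 00101 → position 5.
Overall parity (XOR of all 32 bits, including p0): 1⊕0⊕0⊕0⊕0⊕0⊕0⊕0⊕0⊕1⊕0⊕0⊕0⊕1⊕1⊕0⊕1⊕1⊕0⊕1⊕0⊕0⊕1⊕1⊕0⊕0⊕0⊕0⊕1⊕0⊕0⊕0 = 0
Overall=0, syndrome position=5 → double-bit error detected (uncorrectable).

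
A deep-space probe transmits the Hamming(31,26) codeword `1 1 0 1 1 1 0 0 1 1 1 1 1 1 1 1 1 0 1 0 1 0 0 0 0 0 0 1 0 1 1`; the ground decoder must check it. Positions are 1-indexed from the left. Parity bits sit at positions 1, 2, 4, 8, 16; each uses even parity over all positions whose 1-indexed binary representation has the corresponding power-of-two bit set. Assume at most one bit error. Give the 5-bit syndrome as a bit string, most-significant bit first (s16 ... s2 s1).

10110

s1: b1⊕b3⊕b5⊕b7⊕b9⊕b11⊕b13⊕b15⊕b17⊕b19⊕b21⊕b23⊕b25⊕b27⊕b29⊕b31 = 1⊕0⊕1⊕0⊕1⊕1⊕1⊕1⊕1⊕1⊕1⊕0⊕0⊕0⊕0⊕1 = 0
s2: b2⊕b3⊕b6⊕b7⊕b10⊕b11⊕b14⊕b15⊕b18⊕b19⊕b22⊕b23⊕b26⊕b27⊕b30⊕b31 = 1⊕0⊕1⊕0⊕1⊕1⊕1⊕1⊕0⊕1⊕0⊕0⊕0⊕0⊕1⊕1 = 1
s4: b4⊕b5⊕b6⊕b7⊕b12⊕b13⊕b14⊕b15⊕b20⊕b21⊕b22⊕b23⊕b28⊕b29⊕b30⊕b31 = 1⊕1⊕1⊕0⊕1⊕1⊕1⊕1⊕0⊕1⊕0⊕0⊕1⊕0⊕1⊕1 = 1
s8: b8⊕b9⊕b10⊕b11⊕b12⊕b13⊕b14⊕b15⊕b24⊕b25⊕b26⊕b27⊕b28⊕b29⊕b30⊕b31 = 0⊕1⊕1⊕1⊕1⊕1⊕1⊕1⊕0⊕0⊕0⊕0⊕1⊕0⊕1⊕1 = 0
s16: b16⊕b17⊕b18⊕b19⊕b20⊕b21⊕b22⊕b23⊕b24⊕b25⊕b26⊕b27⊕b28⊕b29⊕b30⊕b31 = 1⊕1⊕0⊕1⊕0⊕1⊕0⊕0⊕0⊕0⊕0⊕0⊕1⊕0⊕1⊕1 = 1
Syndrome (s16...s1) = 10110 → position 22.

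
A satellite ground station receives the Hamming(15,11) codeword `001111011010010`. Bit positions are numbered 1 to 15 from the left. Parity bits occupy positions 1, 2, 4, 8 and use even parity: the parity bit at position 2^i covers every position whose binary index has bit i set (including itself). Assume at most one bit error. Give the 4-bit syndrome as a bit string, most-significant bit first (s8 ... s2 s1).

0000

s1: b1⊕b3⊕b5⊕b7⊕b9⊕b11⊕b13⊕b15 = 0⊕1⊕1⊕0⊕1⊕1⊕0⊕0 = 0
s2: b2⊕b3⊕b6⊕b7⊕b10⊕b11⊕b14⊕b15 = 0⊕1⊕1⊕0⊕0⊕1⊕1⊕0 = 0
s4: b4⊕b5⊕b6⊕b7⊕b12⊕b13⊕b14⊕b15 = 1⊕1⊕1⊕0⊕0⊕0⊕1⊕0 = 0
s8: b8⊕b9⊕b10⊕b11⊕b12⊕b13⊕b14⊕b15 = 1⊕1⊕0⊕1⊕0⊕0⊕1⊕0 = 0
Syndrome (s8...s1) = 0000 → position 0 (no error).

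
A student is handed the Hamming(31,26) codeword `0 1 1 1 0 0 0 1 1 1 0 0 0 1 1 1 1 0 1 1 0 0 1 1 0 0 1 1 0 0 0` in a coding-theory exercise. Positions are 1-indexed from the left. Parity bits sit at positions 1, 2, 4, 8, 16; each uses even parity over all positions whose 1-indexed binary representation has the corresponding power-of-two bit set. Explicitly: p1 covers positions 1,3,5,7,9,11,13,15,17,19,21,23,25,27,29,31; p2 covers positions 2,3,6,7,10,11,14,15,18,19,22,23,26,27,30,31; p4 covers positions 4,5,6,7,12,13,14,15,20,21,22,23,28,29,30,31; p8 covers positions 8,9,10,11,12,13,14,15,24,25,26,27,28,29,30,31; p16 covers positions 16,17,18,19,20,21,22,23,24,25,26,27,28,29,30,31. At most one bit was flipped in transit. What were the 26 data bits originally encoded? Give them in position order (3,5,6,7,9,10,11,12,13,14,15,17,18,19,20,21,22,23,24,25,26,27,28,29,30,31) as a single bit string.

s1: b1⊕b3⊕b5⊕b7⊕b9⊕b11⊕b13⊕b15⊕b17⊕b19⊕b21⊕b23⊕b25⊕b27⊕b29⊕b31 = 0⊕1⊕0⊕0⊕1⊕0⊕0⊕1⊕1⊕1⊕0⊕1⊕0⊕1⊕0⊕0 = 1
s2: b2⊕b3⊕b6⊕b7⊕b10⊕b11⊕b14⊕b15⊕b18⊕b19⊕b22⊕b23⊕b26⊕b27⊕b30⊕b31 = 1⊕1⊕0⊕0⊕1⊕0⊕1⊕1⊕0⊕1⊕0⊕1⊕0⊕1⊕0⊕0 = 0
s4: b4⊕b5⊕b6⊕b7⊕b12⊕b13⊕b14⊕b15⊕b20⊕b21⊕b22⊕b23⊕b28⊕b29⊕b30⊕b31 = 1⊕0⊕0⊕0⊕0⊕0⊕1⊕1⊕1⊕0⊕0⊕1⊕1⊕0⊕0⊕0 = 0
s8: b8⊕b9⊕b10⊕b11⊕b12⊕b13⊕b14⊕b15⊕b24⊕b25⊕b26⊕b27⊕b28⊕b29⊕b30⊕b31 = 1⊕1⊕1⊕0⊕0⊕0⊕1⊕1⊕1⊕0⊕0⊕1⊕1⊕0⊕0⊕0 = 0
s16: b16⊕b17⊕b18⊕b19⊕b20⊕b21⊕b22⊕b23⊕b24⊕b25⊕b26⊕b27⊕b28⊕b29⊕b30⊕b31 = 1⊕1⊕0⊕1⊕1⊕0⊕0⊕1⊕1⊕0⊕0⊕1⊕1⊕0⊕0⊕0 = 0
Syndrome (s16...s1) = 00001 → position 1.
Flip bit 1: corrected codeword = 1111000111000111101100110011000
Data bits at positions 3,5,6,7,9,10,11,12,13,14,15,17,18,19,20,21,22,23,24,25,26,27,28,29,30,31: 10001100011101100110011000

10001100011101100110011000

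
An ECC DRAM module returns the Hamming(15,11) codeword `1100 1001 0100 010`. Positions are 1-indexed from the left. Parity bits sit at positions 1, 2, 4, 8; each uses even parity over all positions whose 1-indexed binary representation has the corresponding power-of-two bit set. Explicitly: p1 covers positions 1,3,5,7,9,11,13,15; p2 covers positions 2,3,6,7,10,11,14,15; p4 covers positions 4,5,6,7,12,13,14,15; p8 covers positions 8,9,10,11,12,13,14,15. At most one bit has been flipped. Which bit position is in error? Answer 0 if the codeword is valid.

s1: b1⊕b3⊕b5⊕b7⊕b9⊕b11⊕b13⊕b15 = 1⊕0⊕1⊕0⊕0⊕0⊕0⊕0 = 0
s2: b2⊕b3⊕b6⊕b7⊕b10⊕b11⊕b14⊕b15 = 1⊕0⊕0⊕0⊕1⊕0⊕1⊕0 = 1
s4: b4⊕b5⊕b6⊕b7⊕b12⊕b13⊕b14⊕b15 = 0⊕1⊕0⊕0⊕0⊕0⊕1⊕0 = 0
s8: b8⊕b9⊕b10⊕b11⊕b12⊕b13⊕b14⊕b15 = 1⊕0⊕1⊕0⊕0⊕0⊕1⊕0 = 1
Syndrome (s8...s1) = 1010 → position 10.

10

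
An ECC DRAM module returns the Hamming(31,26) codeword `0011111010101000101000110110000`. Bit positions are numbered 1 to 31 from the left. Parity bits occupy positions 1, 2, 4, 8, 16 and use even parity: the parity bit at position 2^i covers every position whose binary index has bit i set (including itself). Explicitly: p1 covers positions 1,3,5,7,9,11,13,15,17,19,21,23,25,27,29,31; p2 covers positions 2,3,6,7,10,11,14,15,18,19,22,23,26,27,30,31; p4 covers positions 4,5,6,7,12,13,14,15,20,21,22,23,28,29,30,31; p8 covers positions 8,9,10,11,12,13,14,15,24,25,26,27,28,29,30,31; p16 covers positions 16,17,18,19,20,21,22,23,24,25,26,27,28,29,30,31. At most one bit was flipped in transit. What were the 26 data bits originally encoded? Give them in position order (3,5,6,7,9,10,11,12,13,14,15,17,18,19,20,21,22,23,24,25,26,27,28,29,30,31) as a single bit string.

11111010100101000110110000

s1: b1⊕b3⊕b5⊕b7⊕b9⊕b11⊕b13⊕b15⊕b17⊕b19⊕b21⊕b23⊕b25⊕b27⊕b29⊕b31 = 0⊕1⊕1⊕1⊕1⊕1⊕1⊕0⊕1⊕1⊕0⊕1⊕0⊕1⊕0⊕0 = 0
s2: b2⊕b3⊕b6⊕b7⊕b10⊕b11⊕b14⊕b15⊕b18⊕b19⊕b22⊕b23⊕b26⊕b27⊕b30⊕b31 = 0⊕1⊕1⊕1⊕0⊕1⊕0⊕0⊕0⊕1⊕0⊕1⊕1⊕1⊕0⊕0 = 0
s4: b4⊕b5⊕b6⊕b7⊕b12⊕b13⊕b14⊕b15⊕b20⊕b21⊕b22⊕b23⊕b28⊕b29⊕b30⊕b31 = 1⊕1⊕1⊕1⊕0⊕1⊕0⊕0⊕0⊕0⊕0⊕1⊕0⊕0⊕0⊕0 = 0
s8: b8⊕b9⊕b10⊕b11⊕b12⊕b13⊕b14⊕b15⊕b24⊕b25⊕b26⊕b27⊕b28⊕b29⊕b30⊕b31 = 0⊕1⊕0⊕1⊕0⊕1⊕0⊕0⊕1⊕0⊕1⊕1⊕0⊕0⊕0⊕0 = 0
s16: b16⊕b17⊕b18⊕b19⊕b20⊕b21⊕b22⊕b23⊕b24⊕b25⊕b26⊕b27⊕b28⊕b29⊕b30⊕b31 = 0⊕1⊕0⊕1⊕0⊕0⊕0⊕1⊕1⊕0⊕1⊕1⊕0⊕0⊕0⊕0 = 0
Syndrome (s16...s1) = 00000 → position 0 (no error).
No correction needed.
Data bits at positions 3,5,6,7,9,10,11,12,13,14,15,17,18,19,20,21,22,23,24,25,26,27,28,29,30,31: 11111010100101000110110000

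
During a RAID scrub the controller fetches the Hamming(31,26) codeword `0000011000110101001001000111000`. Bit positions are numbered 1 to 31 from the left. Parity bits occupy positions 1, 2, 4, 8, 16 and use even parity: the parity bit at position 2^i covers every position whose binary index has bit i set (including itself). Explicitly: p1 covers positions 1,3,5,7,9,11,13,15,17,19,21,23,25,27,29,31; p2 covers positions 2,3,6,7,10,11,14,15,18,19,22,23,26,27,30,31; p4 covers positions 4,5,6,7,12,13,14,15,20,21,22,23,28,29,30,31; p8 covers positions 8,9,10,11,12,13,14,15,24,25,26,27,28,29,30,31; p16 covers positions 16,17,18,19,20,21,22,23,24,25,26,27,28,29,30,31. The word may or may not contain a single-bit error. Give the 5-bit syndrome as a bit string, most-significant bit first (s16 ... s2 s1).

00000

s1: b1⊕b3⊕b5⊕b7⊕b9⊕b11⊕b13⊕b15⊕b17⊕b19⊕b21⊕b23⊕b25⊕b27⊕b29⊕b31 = 0⊕0⊕0⊕1⊕0⊕1⊕0⊕0⊕0⊕1⊕0⊕0⊕0⊕1⊕0⊕0 = 0
s2: b2⊕b3⊕b6⊕b7⊕b10⊕b11⊕b14⊕b15⊕b18⊕b19⊕b22⊕b23⊕b26⊕b27⊕b30⊕b31 = 0⊕0⊕1⊕1⊕0⊕1⊕1⊕0⊕0⊕1⊕1⊕0⊕1⊕1⊕0⊕0 = 0
s4: b4⊕b5⊕b6⊕b7⊕b12⊕b13⊕b14⊕b15⊕b20⊕b21⊕b22⊕b23⊕b28⊕b29⊕b30⊕b31 = 0⊕0⊕1⊕1⊕1⊕0⊕1⊕0⊕0⊕0⊕1⊕0⊕1⊕0⊕0⊕0 = 0
s8: b8⊕b9⊕b10⊕b11⊕b12⊕b13⊕b14⊕b15⊕b24⊕b25⊕b26⊕b27⊕b28⊕b29⊕b30⊕b31 = 0⊕0⊕0⊕1⊕1⊕0⊕1⊕0⊕0⊕0⊕1⊕1⊕1⊕0⊕0⊕0 = 0
s16: b16⊕b17⊕b18⊕b19⊕b20⊕b21⊕b22⊕b23⊕b24⊕b25⊕b26⊕b27⊕b28⊕b29⊕b30⊕b31 = 1⊕0⊕0⊕1⊕0⊕0⊕1⊕0⊕0⊕0⊕1⊕1⊕1⊕0⊕0⊕0 = 0
Syndrome (s16...s1) = 00000 → position 0 (no error).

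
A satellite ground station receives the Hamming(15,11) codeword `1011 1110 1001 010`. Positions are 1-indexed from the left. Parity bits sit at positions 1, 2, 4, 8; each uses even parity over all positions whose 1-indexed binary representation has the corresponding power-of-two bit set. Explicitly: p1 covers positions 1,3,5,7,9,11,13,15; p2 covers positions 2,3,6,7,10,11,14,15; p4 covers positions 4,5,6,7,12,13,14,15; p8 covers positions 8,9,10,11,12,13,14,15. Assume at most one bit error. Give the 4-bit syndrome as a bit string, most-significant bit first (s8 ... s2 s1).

1001

s1: b1⊕b3⊕b5⊕b7⊕b9⊕b11⊕b13⊕b15 = 1⊕1⊕1⊕1⊕1⊕0⊕0⊕0 = 1
s2: b2⊕b3⊕b6⊕b7⊕b10⊕b11⊕b14⊕b15 = 0⊕1⊕1⊕1⊕0⊕0⊕1⊕0 = 0
s4: b4⊕b5⊕b6⊕b7⊕b12⊕b13⊕b14⊕b15 = 1⊕1⊕1⊕1⊕1⊕0⊕1⊕0 = 0
s8: b8⊕b9⊕b10⊕b11⊕b12⊕b13⊕b14⊕b15 = 0⊕1⊕0⊕0⊕1⊕0⊕1⊕0 = 1
Syndrome (s8...s1) = 1001 → position 9.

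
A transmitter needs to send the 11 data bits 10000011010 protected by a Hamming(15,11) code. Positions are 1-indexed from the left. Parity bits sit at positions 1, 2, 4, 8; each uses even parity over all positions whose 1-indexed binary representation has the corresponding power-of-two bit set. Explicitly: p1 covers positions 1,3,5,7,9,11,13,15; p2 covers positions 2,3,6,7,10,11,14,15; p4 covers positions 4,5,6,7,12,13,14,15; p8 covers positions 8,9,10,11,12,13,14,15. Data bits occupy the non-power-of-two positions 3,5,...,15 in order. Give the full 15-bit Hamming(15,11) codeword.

Place data bits at non-power-of-two positions: b3=1, b5=0, b6=0, b7=0, b9=0, b10=0, b11=1, b12=1, b13=0, b14=1, b15=0.
p1 = XOR of data positions {3,5,7,9,11,13,15} = 1⊕0⊕0⊕0⊕1⊕0⊕0 = 0
p2 = XOR of data positions {3,6,7,10,11,14,15} = 1⊕0⊕0⊕0⊕1⊕1⊕0 = 1
p4 = XOR of data positions {5,6,7,12,13,14,15} = 0⊕0⊕0⊕1⊕0⊕1⊕0 = 0
p8 = XOR of data positions {9,10,11,12,13,14,15} = 0⊕0⊕1⊕1⊕0⊕1⊕0 = 1
Codeword b1..b15 = 011000010011010

011000010011010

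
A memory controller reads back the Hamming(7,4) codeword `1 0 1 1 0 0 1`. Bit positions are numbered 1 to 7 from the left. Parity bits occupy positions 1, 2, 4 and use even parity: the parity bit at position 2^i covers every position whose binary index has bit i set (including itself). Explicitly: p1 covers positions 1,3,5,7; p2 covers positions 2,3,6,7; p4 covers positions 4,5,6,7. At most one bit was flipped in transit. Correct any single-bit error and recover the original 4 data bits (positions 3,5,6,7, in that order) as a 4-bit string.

s1: b1⊕b3⊕b5⊕b7 = 1⊕1⊕0⊕1 = 1
s2: b2⊕b3⊕b6⊕b7 = 0⊕1⊕0⊕1 = 0
s4: b4⊕b5⊕b6⊕b7 = 1⊕0⊕0⊕1 = 0
Syndrome (s4...s1) = 001 → position 1.
Flip bit 1: corrected codeword = 0011001
Data bits at positions 3,5,6,7: 1001

1001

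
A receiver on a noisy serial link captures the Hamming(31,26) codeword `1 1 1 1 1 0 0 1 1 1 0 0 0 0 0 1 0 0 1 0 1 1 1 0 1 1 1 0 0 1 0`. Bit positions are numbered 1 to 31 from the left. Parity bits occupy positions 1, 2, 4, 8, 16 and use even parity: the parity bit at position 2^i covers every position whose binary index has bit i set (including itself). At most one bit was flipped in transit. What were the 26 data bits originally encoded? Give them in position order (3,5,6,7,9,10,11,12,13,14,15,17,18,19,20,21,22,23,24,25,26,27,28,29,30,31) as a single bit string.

11001100000001011101100010

s1: b1⊕b3⊕b5⊕b7⊕b9⊕b11⊕b13⊕b15⊕b17⊕b19⊕b21⊕b23⊕b25⊕b27⊕b29⊕b31 = 1⊕1⊕1⊕0⊕1⊕0⊕0⊕0⊕0⊕1⊕1⊕1⊕1⊕1⊕0⊕0 = 1
s2: b2⊕b3⊕b6⊕b7⊕b10⊕b11⊕b14⊕b15⊕b18⊕b19⊕b22⊕b23⊕b26⊕b27⊕b30⊕b31 = 1⊕1⊕0⊕0⊕1⊕0⊕0⊕0⊕0⊕1⊕1⊕1⊕1⊕1⊕1⊕0 = 1
s4: b4⊕b5⊕b6⊕b7⊕b12⊕b13⊕b14⊕b15⊕b20⊕b21⊕b22⊕b23⊕b28⊕b29⊕b30⊕b31 = 1⊕1⊕0⊕0⊕0⊕0⊕0⊕0⊕0⊕1⊕1⊕1⊕0⊕0⊕1⊕0 = 0
s8: b8⊕b9⊕b10⊕b11⊕b12⊕b13⊕b14⊕b15⊕b24⊕b25⊕b26⊕b27⊕b28⊕b29⊕b30⊕b31 = 1⊕1⊕1⊕0⊕0⊕0⊕0⊕0⊕0⊕1⊕1⊕1⊕0⊕0⊕1⊕0 = 1
s16: b16⊕b17⊕b18⊕b19⊕b20⊕b21⊕b22⊕b23⊕b24⊕b25⊕b26⊕b27⊕b28⊕b29⊕b30⊕b31 = 1⊕0⊕0⊕1⊕0⊕1⊕1⊕1⊕0⊕1⊕1⊕1⊕0⊕0⊕1⊕0 = 1
Syndrome (s16...s1) = 11011 → position 27.
Flip bit 27: corrected codeword = 1111100111000001001011101100010
Data bits at positions 3,5,6,7,9,10,11,12,13,14,15,17,18,19,20,21,22,23,24,25,26,27,28,29,30,31: 11001100000001011101100010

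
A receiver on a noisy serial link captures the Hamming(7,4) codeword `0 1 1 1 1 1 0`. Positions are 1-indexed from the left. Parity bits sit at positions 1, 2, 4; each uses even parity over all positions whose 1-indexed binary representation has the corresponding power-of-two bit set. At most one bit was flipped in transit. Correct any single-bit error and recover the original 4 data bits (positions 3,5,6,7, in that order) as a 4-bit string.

1100

s1: b1⊕b3⊕b5⊕b7 = 0⊕1⊕1⊕0 = 0
s2: b2⊕b3⊕b6⊕b7 = 1⊕1⊕1⊕0 = 1
s4: b4⊕b5⊕b6⊕b7 = 1⊕1⊕1⊕0 = 1
Syndrome (s4...s1) = 110 → position 6.
Flip bit 6: corrected codeword = 0111100
Data bits at positions 3,5,6,7: 1100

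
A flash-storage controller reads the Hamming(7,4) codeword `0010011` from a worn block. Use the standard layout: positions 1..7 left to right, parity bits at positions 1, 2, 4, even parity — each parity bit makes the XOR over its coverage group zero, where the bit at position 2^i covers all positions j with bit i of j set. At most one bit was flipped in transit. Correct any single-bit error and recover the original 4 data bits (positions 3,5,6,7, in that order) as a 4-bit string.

1011

s1: b1⊕b3⊕b5⊕b7 = 0⊕1⊕0⊕1 = 0
s2: b2⊕b3⊕b6⊕b7 = 0⊕1⊕1⊕1 = 1
s4: b4⊕b5⊕b6⊕b7 = 0⊕0⊕1⊕1 = 0
Syndrome (s4...s1) = 010 → position 2.
Flip bit 2: corrected codeword = 0110011
Data bits at positions 3,5,6,7: 1011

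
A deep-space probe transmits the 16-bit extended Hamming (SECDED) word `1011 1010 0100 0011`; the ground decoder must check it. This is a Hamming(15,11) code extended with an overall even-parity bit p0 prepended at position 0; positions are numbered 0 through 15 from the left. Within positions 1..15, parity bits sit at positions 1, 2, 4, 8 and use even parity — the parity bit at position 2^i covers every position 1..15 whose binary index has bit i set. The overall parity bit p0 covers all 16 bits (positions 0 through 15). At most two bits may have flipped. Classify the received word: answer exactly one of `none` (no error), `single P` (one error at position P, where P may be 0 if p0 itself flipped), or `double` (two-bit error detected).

double

s1: b1⊕b3⊕b5⊕b7⊕b9⊕b11⊕b13⊕b15 = 0⊕1⊕0⊕0⊕1⊕0⊕0⊕1 = 1
s2: b2⊕b3⊕b6⊕b7⊕b10⊕b11⊕b14⊕b15 = 1⊕1⊕1⊕0⊕0⊕0⊕1⊕1 = 1
s4: b4⊕b5⊕b6⊕b7⊕b12⊕b13⊕b14⊕b15 = 1⊕0⊕1⊕0⊕0⊕0⊕1⊕1 = 0
s8: b8⊕b9⊕b10⊕b11⊕b12⊕b13⊕b14⊕b15 = 0⊕1⊕0⊕0⊕0⊕0⊕1⊕1 = 1
Syndrome (s8...s1) = 1011 → position 11.
Overall parity (XOR of all 16 bits, including p0): 1⊕0⊕1⊕1⊕1⊕0⊕1⊕0⊕0⊕1⊕0⊕0⊕0⊕0⊕1⊕1 = 0
Overall=0, syndrome position=11 → double-bit error detected (uncorrectable).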